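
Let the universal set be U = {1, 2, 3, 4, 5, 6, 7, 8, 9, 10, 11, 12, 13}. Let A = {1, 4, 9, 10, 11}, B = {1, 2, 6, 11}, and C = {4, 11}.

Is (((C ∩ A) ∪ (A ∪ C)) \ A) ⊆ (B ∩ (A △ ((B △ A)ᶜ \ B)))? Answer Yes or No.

C ∩ A = {4, 11}
A ∪ C = {1, 4, 9, 10, 11}
(C ∩ A) ∪ (A ∪ C) = {1, 4, 9, 10, 11}
((C ∩ A) ∪ (A ∪ C)) \ A = {}
B △ A = {2, 4, 6, 9, 10}
(B △ A)ᶜ = {1, 3, 5, 7, 8, 11, 12, 13}
(B △ A)ᶜ \ B = {3, 5, 7, 8, 12, 13}
A △ ((B △ A)ᶜ \ B) = {1, 3, 4, 5, 7, 8, 9, 10, 11, 12, 13}
B ∩ (A △ ((B △ A)ᶜ \ B)) = {1, 11}
Every element of {} is in {1, 11}, so ((C ∩ A) ∪ (A ∪ C)) \ A ⊆ B ∩ (A △ ((B △ A)ᶜ \ B)).

Yes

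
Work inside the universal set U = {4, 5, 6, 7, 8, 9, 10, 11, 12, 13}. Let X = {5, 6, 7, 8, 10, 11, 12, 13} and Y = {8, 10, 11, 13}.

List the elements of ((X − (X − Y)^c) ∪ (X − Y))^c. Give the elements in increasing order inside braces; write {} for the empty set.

X − Y = {5, 6, 7, 12}
(X − Y)^c = {4, 8, 9, 10, 11, 13}
X − (X − Y)^c = {5, 6, 7, 12}
(X − (X − Y)^c) ∪ (X − Y) = {5, 6, 7, 12}
((X − (X − Y)^c) ∪ (X − Y))^c = {4, 8, 9, 10, 11, 13}

{4, 8, 9, 10, 11, 13}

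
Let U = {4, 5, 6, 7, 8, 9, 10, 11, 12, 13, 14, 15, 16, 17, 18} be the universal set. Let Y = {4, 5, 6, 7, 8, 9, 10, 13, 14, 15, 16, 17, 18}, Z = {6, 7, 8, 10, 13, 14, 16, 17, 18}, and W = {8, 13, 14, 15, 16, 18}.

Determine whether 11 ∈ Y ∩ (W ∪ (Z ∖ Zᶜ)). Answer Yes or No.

11 ∉ Z, so 11 ∈ Zᶜ
11 ∉ Z and 11 ∈ Zᶜ, so 11 ∉ Z ∖ Zᶜ
11 ∉ W and 11 ∉ (Z ∖ Zᶜ), so 11 ∉ W ∪ (Z ∖ Zᶜ)
11 ∉ Y and 11 ∉ (W ∪ (Z ∖ Zᶜ)), so 11 ∉ Y ∩ (W ∪ (Z ∖ Zᶜ))

No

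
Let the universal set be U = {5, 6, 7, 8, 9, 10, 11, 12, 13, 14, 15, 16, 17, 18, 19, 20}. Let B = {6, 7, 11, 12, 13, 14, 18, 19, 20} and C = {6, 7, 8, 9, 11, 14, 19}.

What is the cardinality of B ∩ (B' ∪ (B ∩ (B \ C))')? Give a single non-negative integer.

B' = {5, 8, 9, 10, 15, 16, 17}
B \ C = {12, 13, 18, 20}
B ∩ (B \ C) = {12, 13, 18, 20}
(B ∩ (B \ C))' = {5, 6, 7, 8, 9, 10, 11, 14, 15, 16, 17, 19}
B' ∪ (B ∩ (B \ C))' = {5, 6, 7, 8, 9, 10, 11, 14, 15, 16, 17, 19}
B ∩ (B' ∪ (B ∩ (B \ C))') = {6, 7, 11, 14, 19}
|B ∩ (B' ∪ (B ∩ (B \ C))')| = 5

5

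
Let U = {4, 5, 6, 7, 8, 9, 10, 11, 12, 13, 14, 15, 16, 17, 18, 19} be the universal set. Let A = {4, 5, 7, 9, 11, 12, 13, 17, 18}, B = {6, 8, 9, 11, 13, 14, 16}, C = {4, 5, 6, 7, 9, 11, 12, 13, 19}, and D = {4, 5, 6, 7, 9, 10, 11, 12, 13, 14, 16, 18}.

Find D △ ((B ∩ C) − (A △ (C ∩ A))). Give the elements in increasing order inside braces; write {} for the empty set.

B ∩ C = {6, 9, 11, 13}
C ∩ A = {4, 5, 7, 9, 11, 12, 13}
A △ (C ∩ A) = {17, 18}
(B ∩ C) − (A △ (C ∩ A)) = {6, 9, 11, 13}
D △ ((B ∩ C) − (A △ (C ∩ A))) = {4, 5, 7, 10, 12, 14, 16, 18}

{4, 5, 7, 10, 12, 14, 16, 18}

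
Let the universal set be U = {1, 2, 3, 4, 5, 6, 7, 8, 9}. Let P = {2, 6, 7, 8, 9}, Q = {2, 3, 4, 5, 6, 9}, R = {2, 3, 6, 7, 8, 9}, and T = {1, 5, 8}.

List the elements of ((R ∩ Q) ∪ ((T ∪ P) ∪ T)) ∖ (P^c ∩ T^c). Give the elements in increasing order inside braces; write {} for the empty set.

R ∩ Q = {2, 3, 6, 9}
T ∪ P = {1, 2, 5, 6, 7, 8, 9}
(T ∪ P) ∪ T = {1, 2, 5, 6, 7, 8, 9}
(R ∩ Q) ∪ ((T ∪ P) ∪ T) = {1, 2, 3, 5, 6, 7, 8, 9}
P^c = {1, 3, 4, 5}
T^c = {2, 3, 4, 6, 7, 9}
P^c ∩ T^c = {3, 4}
((R ∩ Q) ∪ ((T ∪ P) ∪ T)) ∖ (P^c ∩ T^c) = {1, 2, 5, 6, 7, 8, 9}

{1, 2, 5, 6, 7, 8, 9}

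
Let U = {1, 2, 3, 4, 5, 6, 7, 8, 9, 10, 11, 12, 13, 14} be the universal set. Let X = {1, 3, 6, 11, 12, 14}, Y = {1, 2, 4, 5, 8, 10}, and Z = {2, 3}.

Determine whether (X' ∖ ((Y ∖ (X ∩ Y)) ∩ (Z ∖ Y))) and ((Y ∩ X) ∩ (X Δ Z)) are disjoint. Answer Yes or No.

Yes

X' = {2, 4, 5, 7, 8, 9, 10, 13}
X ∩ Y = {1}
Y ∖ (X ∩ Y) = {2, 4, 5, 8, 10}
Z ∖ Y = {3}
(Y ∖ (X ∩ Y)) ∩ (Z ∖ Y) = {}
X' ∖ ((Y ∖ (X ∩ Y)) ∩ (Z ∖ Y)) = {2, 4, 5, 7, 8, 9, 10, 13}
Y ∩ X = {1}
X Δ Z = {1, 2, 6, 11, 12, 14}
(Y ∩ X) ∩ (X Δ Z) = {1}
{2, 4, 5, 7, 8, 9, 10, 13} and {1} share no elements.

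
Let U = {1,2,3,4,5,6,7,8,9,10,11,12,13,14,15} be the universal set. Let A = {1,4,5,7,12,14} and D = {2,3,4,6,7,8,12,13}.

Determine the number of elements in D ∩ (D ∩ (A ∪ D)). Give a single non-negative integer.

8

A ∪ D = {1,2,3,4,5,6,7,8,12,13,14}
D ∩ (A ∪ D) = {2,3,4,6,7,8,12,13}
D ∩ (D ∩ (A ∪ D)) = {2,3,4,6,7,8,12,13}
|D ∩ (D ∩ (A ∪ D))| = 8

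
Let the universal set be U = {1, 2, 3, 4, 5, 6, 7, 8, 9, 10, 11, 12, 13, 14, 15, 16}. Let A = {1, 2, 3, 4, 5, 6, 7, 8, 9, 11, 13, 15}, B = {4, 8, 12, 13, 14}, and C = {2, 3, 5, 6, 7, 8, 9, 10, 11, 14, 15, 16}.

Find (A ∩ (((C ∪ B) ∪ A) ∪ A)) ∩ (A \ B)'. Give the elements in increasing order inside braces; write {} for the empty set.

C ∪ B = {2, 3, 4, 5, 6, 7, 8, 9, 10, 11, 12, 13, 14, 15, 16}
(C ∪ B) ∪ A = {1, 2, 3, 4, 5, 6, 7, 8, 9, 10, 11, 12, 13, 14, 15, 16}
((C ∪ B) ∪ A) ∪ A = {1, 2, 3, 4, 5, 6, 7, 8, 9, 10, 11, 12, 13, 14, 15, 16}
A ∩ (((C ∪ B) ∪ A) ∪ A) = {1, 2, 3, 4, 5, 6, 7, 8, 9, 11, 13, 15}
A \ B = {1, 2, 3, 5, 6, 7, 9, 11, 15}
(A \ B)' = {4, 8, 10, 12, 13, 14, 16}
(A ∩ (((C ∪ B) ∪ A) ∪ A)) ∩ (A \ B)' = {4, 8, 13}

{4, 8, 13}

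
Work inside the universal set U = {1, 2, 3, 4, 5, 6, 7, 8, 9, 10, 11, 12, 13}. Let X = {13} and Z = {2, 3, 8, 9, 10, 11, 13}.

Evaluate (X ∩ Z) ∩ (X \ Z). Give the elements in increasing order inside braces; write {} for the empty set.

X ∩ Z = {13}
X \ Z = {}
(X ∩ Z) ∩ (X \ Z) = {}

{}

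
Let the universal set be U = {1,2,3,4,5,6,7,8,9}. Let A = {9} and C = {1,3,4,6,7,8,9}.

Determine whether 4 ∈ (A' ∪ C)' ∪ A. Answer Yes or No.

No

4 ∉ A, so 4 ∈ A'
4 ∈ A' and 4 ∈ C, so 4 ∈ A' ∪ C
4 ∉ (A' ∪ C)' since 4 ∈ (A' ∪ C)
4 ∉ (A' ∪ C)' and 4 ∉ A, so 4 ∉ (A' ∪ C)' ∪ A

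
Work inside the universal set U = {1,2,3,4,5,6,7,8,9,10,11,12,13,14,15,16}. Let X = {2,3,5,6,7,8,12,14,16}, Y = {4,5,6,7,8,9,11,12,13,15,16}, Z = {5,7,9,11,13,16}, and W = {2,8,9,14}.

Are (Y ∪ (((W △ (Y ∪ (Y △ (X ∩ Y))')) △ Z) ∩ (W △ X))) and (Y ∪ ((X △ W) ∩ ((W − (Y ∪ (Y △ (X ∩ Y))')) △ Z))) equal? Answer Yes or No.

No

X ∩ Y = {5,6,7,8,12,16}
Y △ (X ∩ Y) = {4,9,11,13,15}
(Y △ (X ∩ Y))' = {1,2,3,5,6,7,8,10,12,14,16}
Y ∪ (Y △ (X ∩ Y))' = {1,2,3,4,5,6,7,8,9,10,11,12,13,14,15,16}
W △ (Y ∪ (Y △ (X ∩ Y))') = {1,3,4,5,6,7,10,11,12,13,15,16}
(W △ (Y ∪ (Y △ (X ∩ Y))')) △ Z = {1,3,4,6,9,10,12,15}
W △ X = {3,5,6,7,9,12,16}
((W △ (Y ∪ (Y △ (X ∩ Y))')) △ Z) ∩ (W △ X) = {3,6,9,12}
Y ∪ (((W △ (Y ∪ (Y △ (X ∩ Y))')) △ Z) ∩ (W △ X)) = {3,4,5,6,7,8,9,11,12,13,15,16}
X △ W = {3,5,6,7,9,12,16}
W − (Y ∪ (Y △ (X ∩ Y))') = {}
(W − (Y ∪ (Y △ (X ∩ Y))')) △ Z = {5,7,9,11,13,16}
(X △ W) ∩ ((W − (Y ∪ (Y △ (X ∩ Y))')) △ Z) = {5,7,9,16}
Y ∪ ((X △ W) ∩ ((W − (Y ∪ (Y △ (X ∩ Y))')) △ Z)) = {4,5,6,7,8,9,11,12,13,15,16}
3 ∈ Y ∪ (((W △ (Y ∪ (Y △ (X ∩ Y))')) △ Z) ∩ (W △ X)) but 3 ∉ Y ∪ ((X △ W) ∩ ((W − (Y ∪ (Y △ (X ∩ Y))')) △ Z)), so they differ.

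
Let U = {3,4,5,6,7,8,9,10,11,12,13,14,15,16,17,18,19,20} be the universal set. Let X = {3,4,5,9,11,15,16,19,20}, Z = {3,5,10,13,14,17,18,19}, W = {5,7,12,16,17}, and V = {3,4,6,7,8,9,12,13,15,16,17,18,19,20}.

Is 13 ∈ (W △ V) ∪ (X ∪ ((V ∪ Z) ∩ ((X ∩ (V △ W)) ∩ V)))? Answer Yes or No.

13 ∉ W and 13 ∈ V, so 13 ∈ W △ V
13 ∈ V and 13 ∈ Z, so 13 ∈ V ∪ Z
13 ∈ V and 13 ∉ W, so 13 ∈ V △ W
13 ∉ X and 13 ∈ (V △ W), so 13 ∉ X ∩ (V △ W)
13 ∉ (X ∩ (V △ W)) and 13 ∈ V, so 13 ∉ (X ∩ (V △ W)) ∩ V
13 ∈ (V ∪ Z) and 13 ∉ ((X ∩ (V △ W)) ∩ V), so 13 ∉ (V ∪ Z) ∩ ((X ∩ (V △ W)) ∩ V)
13 ∉ X and 13 ∉ ((V ∪ Z) ∩ ((X ∩ (V △ W)) ∩ V)), so 13 ∉ X ∪ ((V ∪ Z) ∩ ((X ∩ (V △ W)) ∩ V))
13 ∈ (W △ V) and 13 ∉ (X ∪ ((V ∪ Z) ∩ ((X ∩ (V △ W)) ∩ V))), so 13 ∈ (W △ V) ∪ (X ∪ ((V ∪ Z) ∩ ((X ∩ (V △ W)) ∩ V)))

Yes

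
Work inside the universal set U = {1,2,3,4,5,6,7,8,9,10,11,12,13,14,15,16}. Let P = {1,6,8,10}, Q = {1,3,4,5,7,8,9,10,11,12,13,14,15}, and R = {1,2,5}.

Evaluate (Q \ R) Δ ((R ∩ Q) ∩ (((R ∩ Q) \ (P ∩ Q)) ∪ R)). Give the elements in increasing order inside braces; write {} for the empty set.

{1,3,4,5,7,8,9,10,11,12,13,14,15}

Q \ R = {3,4,7,8,9,10,11,12,13,14,15}
R ∩ Q = {1,5}
P ∩ Q = {1,8,10}
(R ∩ Q) \ (P ∩ Q) = {5}
((R ∩ Q) \ (P ∩ Q)) ∪ R = {1,2,5}
(R ∩ Q) ∩ (((R ∩ Q) \ (P ∩ Q)) ∪ R) = {1,5}
(Q \ R) Δ ((R ∩ Q) ∩ (((R ∩ Q) \ (P ∩ Q)) ∪ R)) = {1,3,4,5,7,8,9,10,11,12,13,14,15}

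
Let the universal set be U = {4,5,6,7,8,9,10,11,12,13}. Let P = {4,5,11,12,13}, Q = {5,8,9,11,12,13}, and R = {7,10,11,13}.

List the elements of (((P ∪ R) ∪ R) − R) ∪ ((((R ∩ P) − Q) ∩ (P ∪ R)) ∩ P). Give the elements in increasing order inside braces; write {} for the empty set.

P ∪ R = {4,5,7,10,11,12,13}
(P ∪ R) ∪ R = {4,5,7,10,11,12,13}
((P ∪ R) ∪ R) − R = {4,5,12}
R ∩ P = {11,13}
(R ∩ P) − Q = {}
((R ∩ P) − Q) ∩ (P ∪ R) = {}
(((R ∩ P) − Q) ∩ (P ∪ R)) ∩ P = {}
(((P ∪ R) ∪ R) − R) ∪ ((((R ∩ P) − Q) ∩ (P ∪ R)) ∩ P) = {4,5,12}

{4,5,12}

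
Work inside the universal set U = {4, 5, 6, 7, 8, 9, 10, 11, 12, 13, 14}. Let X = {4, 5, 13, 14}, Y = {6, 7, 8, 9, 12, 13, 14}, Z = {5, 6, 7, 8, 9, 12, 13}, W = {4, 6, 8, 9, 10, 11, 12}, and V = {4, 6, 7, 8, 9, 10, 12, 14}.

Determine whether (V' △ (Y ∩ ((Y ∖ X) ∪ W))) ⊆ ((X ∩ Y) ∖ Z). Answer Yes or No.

No

V' = {5, 11, 13}
Y ∖ X = {6, 7, 8, 9, 12}
(Y ∖ X) ∪ W = {4, 6, 7, 8, 9, 10, 11, 12}
Y ∩ ((Y ∖ X) ∪ W) = {6, 7, 8, 9, 12}
V' △ (Y ∩ ((Y ∖ X) ∪ W)) = {5, 6, 7, 8, 9, 11, 12, 13}
X ∩ Y = {13, 14}
(X ∩ Y) ∖ Z = {14}
5 ∈ V' △ (Y ∩ ((Y ∖ X) ∪ W)) but 5 ∉ (X ∩ Y) ∖ Z, so the inclusion fails.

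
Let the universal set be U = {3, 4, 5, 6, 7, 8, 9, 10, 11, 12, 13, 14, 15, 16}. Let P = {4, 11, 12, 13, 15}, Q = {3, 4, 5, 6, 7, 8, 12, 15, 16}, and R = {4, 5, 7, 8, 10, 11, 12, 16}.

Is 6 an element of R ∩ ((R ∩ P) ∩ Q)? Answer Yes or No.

No

6 ∉ R and 6 ∉ P, so 6 ∉ R ∩ P
6 ∉ (R ∩ P) and 6 ∈ Q, so 6 ∉ (R ∩ P) ∩ Q
6 ∉ R and 6 ∉ ((R ∩ P) ∩ Q), so 6 ∉ R ∩ ((R ∩ P) ∩ Q)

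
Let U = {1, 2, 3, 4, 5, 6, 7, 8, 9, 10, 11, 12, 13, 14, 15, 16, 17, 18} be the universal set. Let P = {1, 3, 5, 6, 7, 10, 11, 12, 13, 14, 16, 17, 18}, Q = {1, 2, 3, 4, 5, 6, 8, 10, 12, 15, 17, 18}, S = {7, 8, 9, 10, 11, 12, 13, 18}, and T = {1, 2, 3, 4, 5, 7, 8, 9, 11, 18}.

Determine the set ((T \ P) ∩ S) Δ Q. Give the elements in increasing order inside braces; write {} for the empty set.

{1, 2, 3, 4, 5, 6, 9, 10, 12, 15, 17, 18}

T \ P = {2, 4, 8, 9}
(T \ P) ∩ S = {8, 9}
((T \ P) ∩ S) Δ Q = {1, 2, 3, 4, 5, 6, 9, 10, 12, 15, 17, 18}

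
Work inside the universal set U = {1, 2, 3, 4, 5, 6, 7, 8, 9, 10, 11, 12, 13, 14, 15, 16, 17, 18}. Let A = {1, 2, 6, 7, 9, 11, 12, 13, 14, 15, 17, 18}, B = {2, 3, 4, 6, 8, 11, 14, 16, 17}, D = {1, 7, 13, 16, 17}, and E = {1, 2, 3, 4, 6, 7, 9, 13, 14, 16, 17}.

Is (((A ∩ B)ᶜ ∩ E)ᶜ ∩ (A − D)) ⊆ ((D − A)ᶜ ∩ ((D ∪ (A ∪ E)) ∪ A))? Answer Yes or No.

Yes

A ∩ B = {2, 6, 11, 14, 17}
(A ∩ B)ᶜ = {1, 3, 4, 5, 7, 8, 9, 10, 12, 13, 15, 16, 18}
(A ∩ B)ᶜ ∩ E = {1, 3, 4, 7, 9, 13, 16}
((A ∩ B)ᶜ ∩ E)ᶜ = {2, 5, 6, 8, 10, 11, 12, 14, 15, 17, 18}
A − D = {2, 6, 9, 11, 12, 14, 15, 18}
((A ∩ B)ᶜ ∩ E)ᶜ ∩ (A − D) = {2, 6, 11, 12, 14, 15, 18}
D − A = {16}
(D − A)ᶜ = {1, 2, 3, 4, 5, 6, 7, 8, 9, 10, 11, 12, 13, 14, 15, 17, 18}
A ∪ E = {1, 2, 3, 4, 6, 7, 9, 11, 12, 13, 14, 15, 16, 17, 18}
D ∪ (A ∪ E) = {1, 2, 3, 4, 6, 7, 9, 11, 12, 13, 14, 15, 16, 17, 18}
(D ∪ (A ∪ E)) ∪ A = {1, 2, 3, 4, 6, 7, 9, 11, 12, 13, 14, 15, 16, 17, 18}
(D − A)ᶜ ∩ ((D ∪ (A ∪ E)) ∪ A) = {1, 2, 3, 4, 6, 7, 9, 11, 12, 13, 14, 15, 17, 18}
Every element of {2, 6, 11, 12, 14, 15, 18} is in {1, 2, 3, 4, 6, 7, 9, 11, 12, 13, 14, 15, 17, 18}, so ((A ∩ B)ᶜ ∩ E)ᶜ ∩ (A − D) ⊆ (D − A)ᶜ ∩ ((D ∪ (A ∪ E)) ∪ A).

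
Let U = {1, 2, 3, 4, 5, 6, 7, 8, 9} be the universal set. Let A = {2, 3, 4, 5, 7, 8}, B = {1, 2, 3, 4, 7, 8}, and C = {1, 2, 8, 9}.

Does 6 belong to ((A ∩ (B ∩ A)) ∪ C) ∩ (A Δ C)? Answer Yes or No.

6 ∉ B and 6 ∉ A, so 6 ∉ B ∩ A
6 ∉ A and 6 ∉ (B ∩ A), so 6 ∉ A ∩ (B ∩ A)
6 ∉ (A ∩ (B ∩ A)) and 6 ∉ C, so 6 ∉ (A ∩ (B ∩ A)) ∪ C
6 ∉ A and 6 ∉ C, so 6 ∉ A Δ C
6 ∉ ((A ∩ (B ∩ A)) ∪ C) and 6 ∉ (A Δ C), so 6 ∉ ((A ∩ (B ∩ A)) ∪ C) ∩ (A Δ C)

No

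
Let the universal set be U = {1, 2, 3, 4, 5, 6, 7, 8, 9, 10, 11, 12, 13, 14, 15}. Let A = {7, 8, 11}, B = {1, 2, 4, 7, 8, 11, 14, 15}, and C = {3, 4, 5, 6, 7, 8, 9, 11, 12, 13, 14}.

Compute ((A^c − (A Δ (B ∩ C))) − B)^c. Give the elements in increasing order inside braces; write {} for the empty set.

{1, 2, 4, 7, 8, 11, 14, 15}

A^c = {1, 2, 3, 4, 5, 6, 9, 10, 12, 13, 14, 15}
B ∩ C = {4, 7, 8, 11, 14}
A Δ (B ∩ C) = {4, 14}
A^c − (A Δ (B ∩ C)) = {1, 2, 3, 5, 6, 9, 10, 12, 13, 15}
(A^c − (A Δ (B ∩ C))) − B = {3, 5, 6, 9, 10, 12, 13}
((A^c − (A Δ (B ∩ C))) − B)^c = {1, 2, 4, 7, 8, 11, 14, 15}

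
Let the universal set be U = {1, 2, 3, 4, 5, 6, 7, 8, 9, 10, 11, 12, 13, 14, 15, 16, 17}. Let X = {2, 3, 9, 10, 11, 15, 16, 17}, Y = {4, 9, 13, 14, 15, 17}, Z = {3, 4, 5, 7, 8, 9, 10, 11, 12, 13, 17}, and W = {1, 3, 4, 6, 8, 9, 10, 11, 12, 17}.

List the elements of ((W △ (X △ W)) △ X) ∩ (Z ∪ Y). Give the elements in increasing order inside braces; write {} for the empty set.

X △ W = {1, 2, 4, 6, 8, 12, 15, 16}
W △ (X △ W) = {2, 3, 9, 10, 11, 15, 16, 17}
(W △ (X △ W)) △ X = {}
Z ∪ Y = {3, 4, 5, 7, 8, 9, 10, 11, 12, 13, 14, 15, 17}
((W △ (X △ W)) △ X) ∩ (Z ∪ Y) = {}

{}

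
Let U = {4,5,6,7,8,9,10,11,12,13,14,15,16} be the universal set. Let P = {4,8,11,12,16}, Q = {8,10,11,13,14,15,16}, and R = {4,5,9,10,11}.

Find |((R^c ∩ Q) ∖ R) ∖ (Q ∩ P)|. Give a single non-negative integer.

3

R^c = {6,7,8,12,13,14,15,16}
R^c ∩ Q = {8,13,14,15,16}
(R^c ∩ Q) ∖ R = {8,13,14,15,16}
Q ∩ P = {8,11,16}
((R^c ∩ Q) ∖ R) ∖ (Q ∩ P) = {13,14,15}
|((R^c ∩ Q) ∖ R) ∖ (Q ∩ P)| = 3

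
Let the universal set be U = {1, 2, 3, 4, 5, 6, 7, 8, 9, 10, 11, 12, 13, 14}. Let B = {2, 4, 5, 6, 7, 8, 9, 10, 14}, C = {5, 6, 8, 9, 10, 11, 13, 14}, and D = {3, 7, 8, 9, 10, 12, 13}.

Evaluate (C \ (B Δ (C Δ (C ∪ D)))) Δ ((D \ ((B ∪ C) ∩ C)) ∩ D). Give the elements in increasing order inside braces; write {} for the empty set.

{3, 7, 11, 12, 13}

C ∪ D = {3, 5, 6, 7, 8, 9, 10, 11, 12, 13, 14}
C Δ (C ∪ D) = {3, 7, 12}
B Δ (C Δ (C ∪ D)) = {2, 3, 4, 5, 6, 8, 9, 10, 12, 14}
C \ (B Δ (C Δ (C ∪ D))) = {11, 13}
B ∪ C = {2, 4, 5, 6, 7, 8, 9, 10, 11, 13, 14}
(B ∪ C) ∩ C = {5, 6, 8, 9, 10, 11, 13, 14}
D \ ((B ∪ C) ∩ C) = {3, 7, 12}
(D \ ((B ∪ C) ∩ C)) ∩ D = {3, 7, 12}
(C \ (B Δ (C Δ (C ∪ D)))) Δ ((D \ ((B ∪ C) ∩ C)) ∩ D) = {3, 7, 11, 12, 13}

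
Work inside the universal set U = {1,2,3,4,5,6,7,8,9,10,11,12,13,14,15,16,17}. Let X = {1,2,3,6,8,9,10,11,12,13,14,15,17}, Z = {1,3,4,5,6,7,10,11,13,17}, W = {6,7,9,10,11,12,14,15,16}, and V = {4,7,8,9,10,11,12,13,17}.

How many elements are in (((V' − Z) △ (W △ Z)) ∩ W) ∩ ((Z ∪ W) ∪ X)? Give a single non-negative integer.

V' = {1,2,3,5,6,14,15,16}
V' − Z = {2,14,15,16}
W △ Z = {1,3,4,5,9,12,13,14,15,16,17}
(V' − Z) △ (W △ Z) = {1,2,3,4,5,9,12,13,17}
((V' − Z) △ (W △ Z)) ∩ W = {9,12}
Z ∪ W = {1,3,4,5,6,7,9,10,11,12,13,14,15,16,17}
(Z ∪ W) ∪ X = {1,2,3,4,5,6,7,8,9,10,11,12,13,14,15,16,17}
(((V' − Z) △ (W △ Z)) ∩ W) ∩ ((Z ∪ W) ∪ X) = {9,12}
|(((V' − Z) △ (W △ Z)) ∩ W) ∩ ((Z ∪ W) ∪ X)| = 2

2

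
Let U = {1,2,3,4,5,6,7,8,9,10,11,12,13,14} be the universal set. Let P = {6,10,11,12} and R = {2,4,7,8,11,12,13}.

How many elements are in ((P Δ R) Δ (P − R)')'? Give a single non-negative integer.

P Δ R = {2,4,6,7,8,10,13}
P − R = {6,10}
(P − R)' = {1,2,3,4,5,7,8,9,11,12,13,14}
(P Δ R) Δ (P − R)' = {1,3,5,6,9,10,11,12,14}
((P Δ R) Δ (P − R)')' = {2,4,7,8,13}
|((P Δ R) Δ (P − R)')'| = 5

5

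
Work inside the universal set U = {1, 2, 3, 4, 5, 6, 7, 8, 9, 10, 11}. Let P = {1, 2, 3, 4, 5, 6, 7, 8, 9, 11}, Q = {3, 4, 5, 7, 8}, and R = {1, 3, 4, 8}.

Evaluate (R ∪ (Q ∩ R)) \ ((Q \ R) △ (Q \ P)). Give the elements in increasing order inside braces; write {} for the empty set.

{1, 3, 4, 8}

Q ∩ R = {3, 4, 8}
R ∪ (Q ∩ R) = {1, 3, 4, 8}
Q \ R = {5, 7}
Q \ P = {}
(Q \ R) △ (Q \ P) = {5, 7}
(R ∪ (Q ∩ R)) \ ((Q \ R) △ (Q \ P)) = {1, 3, 4, 8}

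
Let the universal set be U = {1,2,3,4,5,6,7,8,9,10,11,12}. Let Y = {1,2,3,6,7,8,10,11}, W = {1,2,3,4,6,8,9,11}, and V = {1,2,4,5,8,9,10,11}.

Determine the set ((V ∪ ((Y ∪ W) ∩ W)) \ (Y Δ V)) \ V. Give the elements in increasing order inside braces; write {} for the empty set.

Y ∪ W = {1,2,3,4,6,7,8,9,10,11}
(Y ∪ W) ∩ W = {1,2,3,4,6,8,9,11}
V ∪ ((Y ∪ W) ∩ W) = {1,2,3,4,5,6,8,9,10,11}
Y Δ V = {3,4,5,6,7,9}
(V ∪ ((Y ∪ W) ∩ W)) \ (Y Δ V) = {1,2,8,10,11}
((V ∪ ((Y ∪ W) ∩ W)) \ (Y Δ V)) \ V = {}

{}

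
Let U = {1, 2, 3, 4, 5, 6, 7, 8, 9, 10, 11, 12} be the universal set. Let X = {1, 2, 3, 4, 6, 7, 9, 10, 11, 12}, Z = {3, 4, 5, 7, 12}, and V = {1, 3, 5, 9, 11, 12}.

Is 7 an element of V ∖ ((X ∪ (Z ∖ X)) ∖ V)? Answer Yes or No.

7 ∈ Z and 7 ∈ X, so 7 ∉ Z ∖ X
7 ∈ X and 7 ∉ (Z ∖ X), so 7 ∈ X ∪ (Z ∖ X)
7 ∈ (X ∪ (Z ∖ X)) and 7 ∉ V, so 7 ∈ (X ∪ (Z ∖ X)) ∖ V
7 ∉ V and 7 ∈ ((X ∪ (Z ∖ X)) ∖ V), so 7 ∉ V ∖ ((X ∪ (Z ∖ X)) ∖ V)

No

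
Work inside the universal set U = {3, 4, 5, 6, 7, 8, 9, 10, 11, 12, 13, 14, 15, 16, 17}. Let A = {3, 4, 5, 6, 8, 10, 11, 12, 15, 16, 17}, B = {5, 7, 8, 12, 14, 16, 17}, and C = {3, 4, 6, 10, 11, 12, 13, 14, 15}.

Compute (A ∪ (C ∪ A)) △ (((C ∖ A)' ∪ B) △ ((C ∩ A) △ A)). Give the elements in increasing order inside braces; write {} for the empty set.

C ∪ A = {3, 4, 5, 6, 8, 10, 11, 12, 13, 14, 15, 16, 17}
A ∪ (C ∪ A) = {3, 4, 5, 6, 8, 10, 11, 12, 13, 14, 15, 16, 17}
C ∖ A = {13, 14}
(C ∖ A)' = {3, 4, 5, 6, 7, 8, 9, 10, 11, 12, 15, 16, 17}
(C ∖ A)' ∪ B = {3, 4, 5, 6, 7, 8, 9, 10, 11, 12, 14, 15, 16, 17}
C ∩ A = {3, 4, 6, 10, 11, 12, 15}
(C ∩ A) △ A = {5, 8, 16, 17}
((C ∖ A)' ∪ B) △ ((C ∩ A) △ A) = {3, 4, 6, 7, 9, 10, 11, 12, 14, 15}
(A ∪ (C ∪ A)) △ (((C ∖ A)' ∪ B) △ ((C ∩ A) △ A)) = {5, 7, 8, 9, 13, 16, 17}

{5, 7, 8, 9, 13, 16, 17}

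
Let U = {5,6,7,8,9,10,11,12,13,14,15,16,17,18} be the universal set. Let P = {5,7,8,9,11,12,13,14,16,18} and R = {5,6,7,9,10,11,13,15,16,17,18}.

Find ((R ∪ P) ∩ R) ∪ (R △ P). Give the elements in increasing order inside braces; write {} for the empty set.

R ∪ P = {5,6,7,8,9,10,11,12,13,14,15,16,17,18}
(R ∪ P) ∩ R = {5,6,7,9,10,11,13,15,16,17,18}
R △ P = {6,8,10,12,14,15,17}
((R ∪ P) ∩ R) ∪ (R △ P) = {5,6,7,8,9,10,11,12,13,14,15,16,17,18}

{5,6,7,8,9,10,11,12,13,14,15,16,17,18}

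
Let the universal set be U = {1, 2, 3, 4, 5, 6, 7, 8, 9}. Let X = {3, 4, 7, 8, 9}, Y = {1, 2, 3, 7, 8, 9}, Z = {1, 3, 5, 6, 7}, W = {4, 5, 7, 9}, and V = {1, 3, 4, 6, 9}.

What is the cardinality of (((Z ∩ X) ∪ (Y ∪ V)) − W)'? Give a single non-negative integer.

4

Z ∩ X = {3, 7}
Y ∪ V = {1, 2, 3, 4, 6, 7, 8, 9}
(Z ∩ X) ∪ (Y ∪ V) = {1, 2, 3, 4, 6, 7, 8, 9}
((Z ∩ X) ∪ (Y ∪ V)) − W = {1, 2, 3, 6, 8}
(((Z ∩ X) ∪ (Y ∪ V)) − W)' = {4, 5, 7, 9}
|(((Z ∩ X) ∪ (Y ∪ V)) − W)'| = 4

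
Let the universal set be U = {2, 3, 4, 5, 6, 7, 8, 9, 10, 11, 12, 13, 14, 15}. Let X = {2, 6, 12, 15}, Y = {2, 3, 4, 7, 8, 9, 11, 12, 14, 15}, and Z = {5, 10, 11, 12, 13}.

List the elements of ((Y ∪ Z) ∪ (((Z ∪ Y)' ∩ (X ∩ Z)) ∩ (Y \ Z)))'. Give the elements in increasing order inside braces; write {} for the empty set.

{6}

Y ∪ Z = {2, 3, 4, 5, 7, 8, 9, 10, 11, 12, 13, 14, 15}
Z ∪ Y = {2, 3, 4, 5, 7, 8, 9, 10, 11, 12, 13, 14, 15}
(Z ∪ Y)' = {6}
X ∩ Z = {12}
(Z ∪ Y)' ∩ (X ∩ Z) = {}
Y \ Z = {2, 3, 4, 7, 8, 9, 14, 15}
((Z ∪ Y)' ∩ (X ∩ Z)) ∩ (Y \ Z) = {}
(Y ∪ Z) ∪ (((Z ∪ Y)' ∩ (X ∩ Z)) ∩ (Y \ Z)) = {2, 3, 4, 5, 7, 8, 9, 10, 11, 12, 13, 14, 15}
((Y ∪ Z) ∪ (((Z ∪ Y)' ∩ (X ∩ Z)) ∩ (Y \ Z)))' = {6}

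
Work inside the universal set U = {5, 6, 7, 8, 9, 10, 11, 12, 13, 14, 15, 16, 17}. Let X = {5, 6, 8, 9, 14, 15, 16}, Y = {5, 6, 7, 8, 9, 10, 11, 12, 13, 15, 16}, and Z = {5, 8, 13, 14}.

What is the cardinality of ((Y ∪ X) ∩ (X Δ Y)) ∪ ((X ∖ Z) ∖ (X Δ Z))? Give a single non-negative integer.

6

Y ∪ X = {5, 6, 7, 8, 9, 10, 11, 12, 13, 14, 15, 16}
X Δ Y = {7, 10, 11, 12, 13, 14}
(Y ∪ X) ∩ (X Δ Y) = {7, 10, 11, 12, 13, 14}
X ∖ Z = {6, 9, 15, 16}
X Δ Z = {6, 9, 13, 15, 16}
(X ∖ Z) ∖ (X Δ Z) = {}
((Y ∪ X) ∩ (X Δ Y)) ∪ ((X ∖ Z) ∖ (X Δ Z)) = {7, 10, 11, 12, 13, 14}
|((Y ∪ X) ∩ (X Δ Y)) ∪ ((X ∖ Z) ∖ (X Δ Z))| = 6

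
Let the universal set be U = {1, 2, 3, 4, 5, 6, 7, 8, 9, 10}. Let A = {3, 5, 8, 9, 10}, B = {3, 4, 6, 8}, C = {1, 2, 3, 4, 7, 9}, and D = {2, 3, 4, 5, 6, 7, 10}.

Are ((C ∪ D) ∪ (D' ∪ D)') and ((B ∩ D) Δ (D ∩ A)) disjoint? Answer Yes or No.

C ∪ D = {1, 2, 3, 4, 5, 6, 7, 9, 10}
D' = {1, 8, 9}
D' ∪ D = {1, 2, 3, 4, 5, 6, 7, 8, 9, 10}
(D' ∪ D)' = {}
(C ∪ D) ∪ (D' ∪ D)' = {1, 2, 3, 4, 5, 6, 7, 9, 10}
B ∩ D = {3, 4, 6}
D ∩ A = {3, 5, 10}
(B ∩ D) Δ (D ∩ A) = {4, 5, 6, 10}
4 lies in both, so they are not disjoint.

No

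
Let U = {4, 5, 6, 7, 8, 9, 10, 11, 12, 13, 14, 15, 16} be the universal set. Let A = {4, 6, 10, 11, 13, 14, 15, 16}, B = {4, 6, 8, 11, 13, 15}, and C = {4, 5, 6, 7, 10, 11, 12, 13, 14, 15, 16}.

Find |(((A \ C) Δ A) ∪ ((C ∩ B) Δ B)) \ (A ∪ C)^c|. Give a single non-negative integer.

8

A \ C = {}
(A \ C) Δ A = {4, 6, 10, 11, 13, 14, 15, 16}
C ∩ B = {4, 6, 11, 13, 15}
(C ∩ B) Δ B = {8}
((A \ C) Δ A) ∪ ((C ∩ B) Δ B) = {4, 6, 8, 10, 11, 13, 14, 15, 16}
A ∪ C = {4, 5, 6, 7, 10, 11, 12, 13, 14, 15, 16}
(A ∪ C)^c = {8, 9}
(((A \ C) Δ A) ∪ ((C ∩ B) Δ B)) \ (A ∪ C)^c = {4, 6, 10, 11, 13, 14, 15, 16}
|(((A \ C) Δ A) ∪ ((C ∩ B) Δ B)) \ (A ∪ C)^c| = 8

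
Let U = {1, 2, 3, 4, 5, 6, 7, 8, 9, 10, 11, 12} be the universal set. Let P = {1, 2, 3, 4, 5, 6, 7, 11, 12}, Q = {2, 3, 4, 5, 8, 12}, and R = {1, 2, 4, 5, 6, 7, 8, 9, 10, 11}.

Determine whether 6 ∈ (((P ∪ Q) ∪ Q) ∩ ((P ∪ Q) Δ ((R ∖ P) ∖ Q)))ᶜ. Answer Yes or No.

No

6 ∈ P and 6 ∉ Q, so 6 ∈ P ∪ Q
6 ∈ (P ∪ Q) and 6 ∉ Q, so 6 ∈ (P ∪ Q) ∪ Q
6 ∈ P and 6 ∉ Q, so 6 ∈ P ∪ Q
6 ∈ R and 6 ∈ P, so 6 ∉ R ∖ P
6 ∉ (R ∖ P) and 6 ∉ Q, so 6 ∉ (R ∖ P) ∖ Q
6 ∈ (P ∪ Q) and 6 ∉ ((R ∖ P) ∖ Q), so 6 ∈ (P ∪ Q) Δ ((R ∖ P) ∖ Q)
6 ∈ ((P ∪ Q) ∪ Q) and 6 ∈ ((P ∪ Q) Δ ((R ∖ P) ∖ Q)), so 6 ∈ ((P ∪ Q) ∪ Q) ∩ ((P ∪ Q) Δ ((R ∖ P) ∖ Q))
6 ∉ (((P ∪ Q) ∪ Q) ∩ ((P ∪ Q) Δ ((R ∖ P) ∖ Q)))ᶜ since 6 ∈ (((P ∪ Q) ∪ Q) ∩ ((P ∪ Q) Δ ((R ∖ P) ∖ Q)))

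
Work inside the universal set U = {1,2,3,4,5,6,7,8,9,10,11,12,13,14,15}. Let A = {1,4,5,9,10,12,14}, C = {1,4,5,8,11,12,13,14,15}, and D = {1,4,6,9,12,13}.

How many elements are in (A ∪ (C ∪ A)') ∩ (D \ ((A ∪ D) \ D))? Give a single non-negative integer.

5

C ∪ A = {1,4,5,8,9,10,11,12,13,14,15}
(C ∪ A)' = {2,3,6,7}
A ∪ (C ∪ A)' = {1,2,3,4,5,6,7,9,10,12,14}
A ∪ D = {1,4,5,6,9,10,12,13,14}
(A ∪ D) \ D = {5,10,14}
D \ ((A ∪ D) \ D) = {1,4,6,9,12,13}
(A ∪ (C ∪ A)') ∩ (D \ ((A ∪ D) \ D)) = {1,4,6,9,12}
|(A ∪ (C ∪ A)') ∩ (D \ ((A ∪ D) \ D))| = 5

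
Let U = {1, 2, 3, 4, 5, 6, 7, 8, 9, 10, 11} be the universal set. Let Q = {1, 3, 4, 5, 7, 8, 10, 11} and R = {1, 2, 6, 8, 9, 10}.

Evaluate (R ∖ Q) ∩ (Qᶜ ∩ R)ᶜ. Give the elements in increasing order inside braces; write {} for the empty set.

{}

R ∖ Q = {2, 6, 9}
Qᶜ = {2, 6, 9}
Qᶜ ∩ R = {2, 6, 9}
(Qᶜ ∩ R)ᶜ = {1, 3, 4, 5, 7, 8, 10, 11}
(R ∖ Q) ∩ (Qᶜ ∩ R)ᶜ = {}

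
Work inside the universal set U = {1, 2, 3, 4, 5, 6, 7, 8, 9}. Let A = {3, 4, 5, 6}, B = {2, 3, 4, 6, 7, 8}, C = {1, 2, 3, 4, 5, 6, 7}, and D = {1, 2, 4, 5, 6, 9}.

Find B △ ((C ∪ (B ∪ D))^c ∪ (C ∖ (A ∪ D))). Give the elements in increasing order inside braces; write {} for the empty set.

B ∪ D = {1, 2, 3, 4, 5, 6, 7, 8, 9}
C ∪ (B ∪ D) = {1, 2, 3, 4, 5, 6, 7, 8, 9}
(C ∪ (B ∪ D))^c = {}
A ∪ D = {1, 2, 3, 4, 5, 6, 9}
C ∖ (A ∪ D) = {7}
(C ∪ (B ∪ D))^c ∪ (C ∖ (A ∪ D)) = {7}
B △ ((C ∪ (B ∪ D))^c ∪ (C ∖ (A ∪ D))) = {2, 3, 4, 6, 8}

{2, 3, 4, 6, 8}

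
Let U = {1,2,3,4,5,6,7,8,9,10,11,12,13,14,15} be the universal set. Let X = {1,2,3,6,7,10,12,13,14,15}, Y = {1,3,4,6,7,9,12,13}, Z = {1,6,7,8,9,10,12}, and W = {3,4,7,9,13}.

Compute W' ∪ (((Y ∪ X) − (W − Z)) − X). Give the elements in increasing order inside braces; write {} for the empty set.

W' = {1,2,5,6,8,10,11,12,14,15}
Y ∪ X = {1,2,3,4,6,7,9,10,12,13,14,15}
W − Z = {3,4,13}
(Y ∪ X) − (W − Z) = {1,2,6,7,9,10,12,14,15}
((Y ∪ X) − (W − Z)) − X = {9}
W' ∪ (((Y ∪ X) − (W − Z)) − X) = {1,2,5,6,8,9,10,11,12,14,15}

{1,2,5,6,8,9,10,11,12,14,15}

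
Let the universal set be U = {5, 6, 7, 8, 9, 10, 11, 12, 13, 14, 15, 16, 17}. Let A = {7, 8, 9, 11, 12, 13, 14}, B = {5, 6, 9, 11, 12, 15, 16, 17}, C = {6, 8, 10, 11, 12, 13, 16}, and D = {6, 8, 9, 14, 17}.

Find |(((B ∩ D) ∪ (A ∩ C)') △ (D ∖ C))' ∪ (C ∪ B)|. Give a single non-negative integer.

B ∩ D = {6, 9, 17}
A ∩ C = {8, 11, 12, 13}
(A ∩ C)' = {5, 6, 7, 9, 10, 14, 15, 16, 17}
(B ∩ D) ∪ (A ∩ C)' = {5, 6, 7, 9, 10, 14, 15, 16, 17}
D ∖ C = {9, 14, 17}
((B ∩ D) ∪ (A ∩ C)') △ (D ∖ C) = {5, 6, 7, 10, 15, 16}
(((B ∩ D) ∪ (A ∩ C)') △ (D ∖ C))' = {8, 9, 11, 12, 13, 14, 17}
C ∪ B = {5, 6, 8, 9, 10, 11, 12, 13, 15, 16, 17}
(((B ∩ D) ∪ (A ∩ C)') △ (D ∖ C))' ∪ (C ∪ B) = {5, 6, 8, 9, 10, 11, 12, 13, 14, 15, 16, 17}
|(((B ∩ D) ∪ (A ∩ C)') △ (D ∖ C))' ∪ (C ∪ B)| = 12

12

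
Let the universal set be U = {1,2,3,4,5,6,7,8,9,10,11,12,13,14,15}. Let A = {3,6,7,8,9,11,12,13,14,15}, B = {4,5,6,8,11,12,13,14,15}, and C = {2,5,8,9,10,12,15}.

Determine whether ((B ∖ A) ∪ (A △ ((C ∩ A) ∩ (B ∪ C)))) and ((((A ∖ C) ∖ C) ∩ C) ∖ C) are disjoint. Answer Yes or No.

Yes

B ∖ A = {4,5}
C ∩ A = {8,9,12,15}
B ∪ C = {2,4,5,6,8,9,10,11,12,13,14,15}
(C ∩ A) ∩ (B ∪ C) = {8,9,12,15}
A △ ((C ∩ A) ∩ (B ∪ C)) = {3,6,7,11,13,14}
(B ∖ A) ∪ (A △ ((C ∩ A) ∩ (B ∪ C))) = {3,4,5,6,7,11,13,14}
A ∖ C = {3,6,7,11,13,14}
(A ∖ C) ∖ C = {3,6,7,11,13,14}
((A ∖ C) ∖ C) ∩ C = {}
(((A ∖ C) ∖ C) ∩ C) ∖ C = {}
{3,4,5,6,7,11,13,14} and {} share no elements.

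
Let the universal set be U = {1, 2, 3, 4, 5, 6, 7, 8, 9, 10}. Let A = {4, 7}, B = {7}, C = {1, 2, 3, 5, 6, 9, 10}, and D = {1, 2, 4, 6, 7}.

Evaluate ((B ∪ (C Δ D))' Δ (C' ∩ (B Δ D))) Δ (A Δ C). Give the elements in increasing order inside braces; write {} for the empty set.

C Δ D = {3, 4, 5, 7, 9, 10}
B ∪ (C Δ D) = {3, 4, 5, 7, 9, 10}
(B ∪ (C Δ D))' = {1, 2, 6, 8}
C' = {4, 7, 8}
B Δ D = {1, 2, 4, 6}
C' ∩ (B Δ D) = {4}
(B ∪ (C Δ D))' Δ (C' ∩ (B Δ D)) = {1, 2, 4, 6, 8}
A Δ C = {1, 2, 3, 4, 5, 6, 7, 9, 10}
((B ∪ (C Δ D))' Δ (C' ∩ (B Δ D))) Δ (A Δ C) = {3, 5, 7, 8, 9, 10}

{3, 5, 7, 8, 9, 10}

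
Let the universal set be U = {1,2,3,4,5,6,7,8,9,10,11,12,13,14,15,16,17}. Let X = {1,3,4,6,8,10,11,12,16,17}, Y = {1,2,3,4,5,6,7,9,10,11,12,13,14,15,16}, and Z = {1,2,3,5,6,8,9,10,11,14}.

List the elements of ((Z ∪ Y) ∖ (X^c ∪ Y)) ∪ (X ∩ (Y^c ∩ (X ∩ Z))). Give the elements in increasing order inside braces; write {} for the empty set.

Z ∪ Y = {1,2,3,4,5,6,7,8,9,10,11,12,13,14,15,16}
X^c = {2,5,7,9,13,14,15}
X^c ∪ Y = {1,2,3,4,5,6,7,9,10,11,12,13,14,15,16}
(Z ∪ Y) ∖ (X^c ∪ Y) = {8}
Y^c = {8,17}
X ∩ Z = {1,3,6,8,10,11}
Y^c ∩ (X ∩ Z) = {8}
X ∩ (Y^c ∩ (X ∩ Z)) = {8}
((Z ∪ Y) ∖ (X^c ∪ Y)) ∪ (X ∩ (Y^c ∩ (X ∩ Z))) = {8}

{8}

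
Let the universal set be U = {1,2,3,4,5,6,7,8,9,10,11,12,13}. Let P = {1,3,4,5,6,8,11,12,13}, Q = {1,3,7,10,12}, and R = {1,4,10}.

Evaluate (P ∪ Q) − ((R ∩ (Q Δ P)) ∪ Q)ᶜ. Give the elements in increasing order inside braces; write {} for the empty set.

{1,3,4,7,10,12}

P ∪ Q = {1,3,4,5,6,7,8,10,11,12,13}
Q Δ P = {4,5,6,7,8,10,11,13}
R ∩ (Q Δ P) = {4,10}
(R ∩ (Q Δ P)) ∪ Q = {1,3,4,7,10,12}
((R ∩ (Q Δ P)) ∪ Q)ᶜ = {2,5,6,8,9,11,13}
(P ∪ Q) − ((R ∩ (Q Δ P)) ∪ Q)ᶜ = {1,3,4,7,10,12}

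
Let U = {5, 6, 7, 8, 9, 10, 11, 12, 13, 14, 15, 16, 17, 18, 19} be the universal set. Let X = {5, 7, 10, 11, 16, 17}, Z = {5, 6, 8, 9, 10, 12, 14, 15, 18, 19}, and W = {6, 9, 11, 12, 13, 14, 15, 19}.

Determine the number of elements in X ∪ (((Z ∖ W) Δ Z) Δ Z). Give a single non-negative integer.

8

Z ∖ W = {5, 8, 10, 18}
(Z ∖ W) Δ Z = {6, 9, 12, 14, 15, 19}
((Z ∖ W) Δ Z) Δ Z = {5, 8, 10, 18}
X ∪ (((Z ∖ W) Δ Z) Δ Z) = {5, 7, 8, 10, 11, 16, 17, 18}
|X ∪ (((Z ∖ W) Δ Z) Δ Z)| = 8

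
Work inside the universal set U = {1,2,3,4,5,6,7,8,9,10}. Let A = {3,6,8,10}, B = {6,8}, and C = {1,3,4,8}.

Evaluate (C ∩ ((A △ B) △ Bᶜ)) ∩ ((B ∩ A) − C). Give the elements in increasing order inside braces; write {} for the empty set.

A △ B = {3,10}
Bᶜ = {1,2,3,4,5,7,9,10}
(A △ B) △ Bᶜ = {1,2,4,5,7,9}
C ∩ ((A △ B) △ Bᶜ) = {1,4}
B ∩ A = {6,8}
(B ∩ A) − C = {6}
(C ∩ ((A △ B) △ Bᶜ)) ∩ ((B ∩ A) − C) = {}

{}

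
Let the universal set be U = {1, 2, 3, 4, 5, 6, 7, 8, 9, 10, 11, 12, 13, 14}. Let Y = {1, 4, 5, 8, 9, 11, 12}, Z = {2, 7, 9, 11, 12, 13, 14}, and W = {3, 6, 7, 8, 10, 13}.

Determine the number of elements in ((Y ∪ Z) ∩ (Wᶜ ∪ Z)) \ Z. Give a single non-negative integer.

Y ∪ Z = {1, 2, 4, 5, 7, 8, 9, 11, 12, 13, 14}
Wᶜ = {1, 2, 4, 5, 9, 11, 12, 14}
Wᶜ ∪ Z = {1, 2, 4, 5, 7, 9, 11, 12, 13, 14}
(Y ∪ Z) ∩ (Wᶜ ∪ Z) = {1, 2, 4, 5, 7, 9, 11, 12, 13, 14}
((Y ∪ Z) ∩ (Wᶜ ∪ Z)) \ Z = {1, 4, 5}
|((Y ∪ Z) ∩ (Wᶜ ∪ Z)) \ Z| = 3

3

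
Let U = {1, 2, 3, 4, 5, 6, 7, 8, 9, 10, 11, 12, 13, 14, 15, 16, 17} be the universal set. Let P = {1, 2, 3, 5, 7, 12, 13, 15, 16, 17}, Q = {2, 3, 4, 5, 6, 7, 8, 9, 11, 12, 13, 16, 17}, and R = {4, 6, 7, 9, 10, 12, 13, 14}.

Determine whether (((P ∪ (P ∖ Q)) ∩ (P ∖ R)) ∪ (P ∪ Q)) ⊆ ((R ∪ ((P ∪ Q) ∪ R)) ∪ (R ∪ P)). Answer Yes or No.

Yes

P ∖ Q = {1, 15}
P ∪ (P ∖ Q) = {1, 2, 3, 5, 7, 12, 13, 15, 16, 17}
P ∖ R = {1, 2, 3, 5, 15, 16, 17}
(P ∪ (P ∖ Q)) ∩ (P ∖ R) = {1, 2, 3, 5, 15, 16, 17}
P ∪ Q = {1, 2, 3, 4, 5, 6, 7, 8, 9, 11, 12, 13, 15, 16, 17}
((P ∪ (P ∖ Q)) ∩ (P ∖ R)) ∪ (P ∪ Q) = {1, 2, 3, 4, 5, 6, 7, 8, 9, 11, 12, 13, 15, 16, 17}
(P ∪ Q) ∪ R = {1, 2, 3, 4, 5, 6, 7, 8, 9, 10, 11, 12, 13, 14, 15, 16, 17}
R ∪ ((P ∪ Q) ∪ R) = {1, 2, 3, 4, 5, 6, 7, 8, 9, 10, 11, 12, 13, 14, 15, 16, 17}
R ∪ P = {1, 2, 3, 4, 5, 6, 7, 9, 10, 12, 13, 14, 15, 16, 17}
(R ∪ ((P ∪ Q) ∪ R)) ∪ (R ∪ P) = {1, 2, 3, 4, 5, 6, 7, 8, 9, 10, 11, 12, 13, 14, 15, 16, 17}
Every element of {1, 2, 3, 4, 5, 6, 7, 8, 9, 11, 12, 13, 15, 16, 17} is in {1, 2, 3, 4, 5, 6, 7, 8, 9, 10, 11, 12, 13, 14, 15, 16, 17}, so ((P ∪ (P ∖ Q)) ∩ (P ∖ R)) ∪ (P ∪ Q) ⊆ (R ∪ ((P ∪ Q) ∪ R)) ∪ (R ∪ P).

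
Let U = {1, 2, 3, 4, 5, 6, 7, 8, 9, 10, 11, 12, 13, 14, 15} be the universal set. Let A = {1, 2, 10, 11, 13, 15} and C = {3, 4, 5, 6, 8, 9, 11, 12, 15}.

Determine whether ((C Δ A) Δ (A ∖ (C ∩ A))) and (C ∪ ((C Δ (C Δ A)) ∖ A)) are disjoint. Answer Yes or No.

No

C Δ A = {1, 2, 3, 4, 5, 6, 8, 9, 10, 12, 13}
C ∩ A = {11, 15}
A ∖ (C ∩ A) = {1, 2, 10, 13}
(C Δ A) Δ (A ∖ (C ∩ A)) = {3, 4, 5, 6, 8, 9, 12}
C Δ (C Δ A) = {1, 2, 10, 11, 13, 15}
(C Δ (C Δ A)) ∖ A = {}
C ∪ ((C Δ (C Δ A)) ∖ A) = {3, 4, 5, 6, 8, 9, 11, 12, 15}
3 lies in both, so they are not disjoint.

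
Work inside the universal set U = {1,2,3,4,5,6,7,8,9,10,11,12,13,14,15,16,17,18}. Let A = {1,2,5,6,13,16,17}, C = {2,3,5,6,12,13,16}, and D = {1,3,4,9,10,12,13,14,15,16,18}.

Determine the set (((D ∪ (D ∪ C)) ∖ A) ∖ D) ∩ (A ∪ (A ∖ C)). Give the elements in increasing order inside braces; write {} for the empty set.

{}

D ∪ C = {1,2,3,4,5,6,9,10,12,13,14,15,16,18}
D ∪ (D ∪ C) = {1,2,3,4,5,6,9,10,12,13,14,15,16,18}
(D ∪ (D ∪ C)) ∖ A = {3,4,9,10,12,14,15,18}
((D ∪ (D ∪ C)) ∖ A) ∖ D = {}
A ∖ C = {1,17}
A ∪ (A ∖ C) = {1,2,5,6,13,16,17}
(((D ∪ (D ∪ C)) ∖ A) ∖ D) ∩ (A ∪ (A ∖ C)) = {}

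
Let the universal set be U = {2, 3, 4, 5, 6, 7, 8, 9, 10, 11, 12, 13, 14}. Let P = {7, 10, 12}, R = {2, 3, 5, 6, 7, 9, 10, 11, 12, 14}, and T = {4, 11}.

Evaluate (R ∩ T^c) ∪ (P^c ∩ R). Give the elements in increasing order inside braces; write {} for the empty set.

T^c = {2, 3, 5, 6, 7, 8, 9, 10, 12, 13, 14}
R ∩ T^c = {2, 3, 5, 6, 7, 9, 10, 12, 14}
P^c = {2, 3, 4, 5, 6, 8, 9, 11, 13, 14}
P^c ∩ R = {2, 3, 5, 6, 9, 11, 14}
(R ∩ T^c) ∪ (P^c ∩ R) = {2, 3, 5, 6, 7, 9, 10, 11, 12, 14}

{2, 3, 5, 6, 7, 9, 10, 11, 12, 14}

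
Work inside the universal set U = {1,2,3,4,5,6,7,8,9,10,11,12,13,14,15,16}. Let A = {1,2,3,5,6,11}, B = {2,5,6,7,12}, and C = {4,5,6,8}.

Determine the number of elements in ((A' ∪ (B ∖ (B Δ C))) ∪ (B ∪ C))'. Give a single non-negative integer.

A' = {4,7,8,9,10,12,13,14,15,16}
B Δ C = {2,4,7,8,12}
B ∖ (B Δ C) = {5,6}
A' ∪ (B ∖ (B Δ C)) = {4,5,6,7,8,9,10,12,13,14,15,16}
B ∪ C = {2,4,5,6,7,8,12}
(A' ∪ (B ∖ (B Δ C))) ∪ (B ∪ C) = {2,4,5,6,7,8,9,10,12,13,14,15,16}
((A' ∪ (B ∖ (B Δ C))) ∪ (B ∪ C))' = {1,3,11}
|((A' ∪ (B ∖ (B Δ C))) ∪ (B ∪ C))'| = 3

3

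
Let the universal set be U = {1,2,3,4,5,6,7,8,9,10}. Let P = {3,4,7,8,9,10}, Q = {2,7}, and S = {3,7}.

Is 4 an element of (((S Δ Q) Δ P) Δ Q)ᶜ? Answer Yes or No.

4 ∉ S and 4 ∉ Q, so 4 ∉ S Δ Q
4 ∉ (S Δ Q) and 4 ∈ P, so 4 ∈ (S Δ Q) Δ P
4 ∈ ((S Δ Q) Δ P) and 4 ∉ Q, so 4 ∈ ((S Δ Q) Δ P) Δ Q
4 ∉ (((S Δ Q) Δ P) Δ Q)ᶜ since 4 ∈ (((S Δ Q) Δ P) Δ Q)

No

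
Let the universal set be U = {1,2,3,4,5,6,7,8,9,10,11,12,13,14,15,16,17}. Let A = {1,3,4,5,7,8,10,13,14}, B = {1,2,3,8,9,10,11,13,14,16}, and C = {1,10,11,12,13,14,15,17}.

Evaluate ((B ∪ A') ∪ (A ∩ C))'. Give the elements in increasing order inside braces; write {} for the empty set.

{4,5,7}

A' = {2,6,9,11,12,15,16,17}
B ∪ A' = {1,2,3,6,8,9,10,11,12,13,14,15,16,17}
A ∩ C = {1,10,13,14}
(B ∪ A') ∪ (A ∩ C) = {1,2,3,6,8,9,10,11,12,13,14,15,16,17}
((B ∪ A') ∪ (A ∩ C))' = {4,5,7}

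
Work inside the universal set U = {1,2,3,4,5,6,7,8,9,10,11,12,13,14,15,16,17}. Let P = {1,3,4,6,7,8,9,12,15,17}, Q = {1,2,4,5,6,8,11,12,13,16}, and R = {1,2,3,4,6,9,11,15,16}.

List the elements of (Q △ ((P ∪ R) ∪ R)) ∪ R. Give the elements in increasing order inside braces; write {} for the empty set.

P ∪ R = {1,2,3,4,6,7,8,9,11,12,15,16,17}
(P ∪ R) ∪ R = {1,2,3,4,6,7,8,9,11,12,15,16,17}
Q △ ((P ∪ R) ∪ R) = {3,5,7,9,13,15,17}
(Q △ ((P ∪ R) ∪ R)) ∪ R = {1,2,3,4,5,6,7,9,11,13,15,16,17}

{1,2,3,4,5,6,7,9,11,13,15,16,17}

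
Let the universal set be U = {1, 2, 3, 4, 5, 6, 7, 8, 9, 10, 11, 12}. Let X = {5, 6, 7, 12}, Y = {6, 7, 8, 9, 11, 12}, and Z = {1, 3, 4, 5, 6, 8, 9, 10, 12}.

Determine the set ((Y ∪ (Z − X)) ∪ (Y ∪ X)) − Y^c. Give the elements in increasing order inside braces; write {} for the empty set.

{6, 7, 8, 9, 11, 12}

Z − X = {1, 3, 4, 8, 9, 10}
Y ∪ (Z − X) = {1, 3, 4, 6, 7, 8, 9, 10, 11, 12}
Y ∪ X = {5, 6, 7, 8, 9, 11, 12}
(Y ∪ (Z − X)) ∪ (Y ∪ X) = {1, 3, 4, 5, 6, 7, 8, 9, 10, 11, 12}
Y^c = {1, 2, 3, 4, 5, 10}
((Y ∪ (Z − X)) ∪ (Y ∪ X)) − Y^c = {6, 7, 8, 9, 11, 12}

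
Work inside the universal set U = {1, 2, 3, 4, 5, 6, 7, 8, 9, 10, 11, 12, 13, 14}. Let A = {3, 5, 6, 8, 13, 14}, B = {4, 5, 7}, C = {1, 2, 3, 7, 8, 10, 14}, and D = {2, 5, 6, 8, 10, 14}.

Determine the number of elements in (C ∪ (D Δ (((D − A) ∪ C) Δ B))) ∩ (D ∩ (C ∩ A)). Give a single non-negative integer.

D − A = {2, 10}
(D − A) ∪ C = {1, 2, 3, 7, 8, 10, 14}
((D − A) ∪ C) Δ B = {1, 2, 3, 4, 5, 8, 10, 14}
D Δ (((D − A) ∪ C) Δ B) = {1, 3, 4, 6}
C ∪ (D Δ (((D − A) ∪ C) Δ B)) = {1, 2, 3, 4, 6, 7, 8, 10, 14}
C ∩ A = {3, 8, 14}
D ∩ (C ∩ A) = {8, 14}
(C ∪ (D Δ (((D − A) ∪ C) Δ B))) ∩ (D ∩ (C ∩ A)) = {8, 14}
|(C ∪ (D Δ (((D − A) ∪ C) Δ B))) ∩ (D ∩ (C ∩ A))| = 2

2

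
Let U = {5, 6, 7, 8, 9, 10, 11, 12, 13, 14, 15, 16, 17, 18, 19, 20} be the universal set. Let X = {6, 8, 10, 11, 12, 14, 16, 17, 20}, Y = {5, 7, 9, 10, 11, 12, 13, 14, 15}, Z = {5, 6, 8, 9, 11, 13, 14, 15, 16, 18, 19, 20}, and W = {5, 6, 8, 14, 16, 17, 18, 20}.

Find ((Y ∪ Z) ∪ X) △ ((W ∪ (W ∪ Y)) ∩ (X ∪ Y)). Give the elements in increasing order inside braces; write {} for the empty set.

Y ∪ Z = {5, 6, 7, 8, 9, 10, 11, 12, 13, 14, 15, 16, 18, 19, 20}
(Y ∪ Z) ∪ X = {5, 6, 7, 8, 9, 10, 11, 12, 13, 14, 15, 16, 17, 18, 19, 20}
W ∪ Y = {5, 6, 7, 8, 9, 10, 11, 12, 13, 14, 15, 16, 17, 18, 20}
W ∪ (W ∪ Y) = {5, 6, 7, 8, 9, 10, 11, 12, 13, 14, 15, 16, 17, 18, 20}
X ∪ Y = {5, 6, 7, 8, 9, 10, 11, 12, 13, 14, 15, 16, 17, 20}
(W ∪ (W ∪ Y)) ∩ (X ∪ Y) = {5, 6, 7, 8, 9, 10, 11, 12, 13, 14, 15, 16, 17, 20}
((Y ∪ Z) ∪ X) △ ((W ∪ (W ∪ Y)) ∩ (X ∪ Y)) = {18, 19}

{18, 19}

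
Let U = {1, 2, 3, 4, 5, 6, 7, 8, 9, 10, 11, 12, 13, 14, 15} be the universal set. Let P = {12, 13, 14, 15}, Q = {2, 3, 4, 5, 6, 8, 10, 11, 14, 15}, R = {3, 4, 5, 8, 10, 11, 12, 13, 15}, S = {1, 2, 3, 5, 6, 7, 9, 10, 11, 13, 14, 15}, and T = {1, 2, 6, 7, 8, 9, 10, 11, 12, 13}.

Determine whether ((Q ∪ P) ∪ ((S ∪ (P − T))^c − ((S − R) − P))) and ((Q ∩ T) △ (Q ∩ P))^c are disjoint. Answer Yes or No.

Q ∪ P = {2, 3, 4, 5, 6, 8, 10, 11, 12, 13, 14, 15}
P − T = {14, 15}
S ∪ (P − T) = {1, 2, 3, 5, 6, 7, 9, 10, 11, 13, 14, 15}
(S ∪ (P − T))^c = {4, 8, 12}
S − R = {1, 2, 6, 7, 9, 14}
(S − R) − P = {1, 2, 6, 7, 9}
(S ∪ (P − T))^c − ((S − R) − P) = {4, 8, 12}
(Q ∪ P) ∪ ((S ∪ (P − T))^c − ((S − R) − P)) = {2, 3, 4, 5, 6, 8, 10, 11, 12, 13, 14, 15}
Q ∩ T = {2, 6, 8, 10, 11}
Q ∩ P = {14, 15}
(Q ∩ T) △ (Q ∩ P) = {2, 6, 8, 10, 11, 14, 15}
((Q ∩ T) △ (Q ∩ P))^c = {1, 3, 4, 5, 7, 9, 12, 13}
3 lies in both, so they are not disjoint.

No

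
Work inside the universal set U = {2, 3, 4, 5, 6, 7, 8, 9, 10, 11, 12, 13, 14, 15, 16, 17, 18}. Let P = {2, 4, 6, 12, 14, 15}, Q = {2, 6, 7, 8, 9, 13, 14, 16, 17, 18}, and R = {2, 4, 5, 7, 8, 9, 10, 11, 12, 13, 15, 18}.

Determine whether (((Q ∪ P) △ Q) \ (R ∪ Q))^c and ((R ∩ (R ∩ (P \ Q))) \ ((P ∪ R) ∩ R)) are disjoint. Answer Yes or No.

Q ∪ P = {2, 4, 6, 7, 8, 9, 12, 13, 14, 15, 16, 17, 18}
(Q ∪ P) △ Q = {4, 12, 15}
R ∪ Q = {2, 4, 5, 6, 7, 8, 9, 10, 11, 12, 13, 14, 15, 16, 17, 18}
((Q ∪ P) △ Q) \ (R ∪ Q) = {}
(((Q ∪ P) △ Q) \ (R ∪ Q))^c = {2, 3, 4, 5, 6, 7, 8, 9, 10, 11, 12, 13, 14, 15, 16, 17, 18}
P \ Q = {4, 12, 15}
R ∩ (P \ Q) = {4, 12, 15}
R ∩ (R ∩ (P \ Q)) = {4, 12, 15}
P ∪ R = {2, 4, 5, 6, 7, 8, 9, 10, 11, 12, 13, 14, 15, 18}
(P ∪ R) ∩ R = {2, 4, 5, 7, 8, 9, 10, 11, 12, 13, 15, 18}
(R ∩ (R ∩ (P \ Q))) \ ((P ∪ R) ∩ R) = {}
{2, 3, 4, 5, 6, 7, 8, 9, 10, 11, 12, 13, 14, 15, 16, 17, 18} and {} share no elements.

Yes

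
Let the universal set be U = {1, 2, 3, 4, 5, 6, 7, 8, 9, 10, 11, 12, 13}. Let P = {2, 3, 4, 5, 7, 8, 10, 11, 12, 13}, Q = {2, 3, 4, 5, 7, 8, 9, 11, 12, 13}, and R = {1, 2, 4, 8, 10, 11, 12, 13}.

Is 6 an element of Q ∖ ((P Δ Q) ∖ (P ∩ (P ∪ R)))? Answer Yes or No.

6 ∉ P and 6 ∉ Q, so 6 ∉ P Δ Q
6 ∉ P and 6 ∉ R, so 6 ∉ P ∪ R
6 ∉ P and 6 ∉ (P ∪ R), so 6 ∉ P ∩ (P ∪ R)
6 ∉ (P Δ Q) and 6 ∉ (P ∩ (P ∪ R)), so 6 ∉ (P Δ Q) ∖ (P ∩ (P ∪ R))
6 ∉ Q and 6 ∉ ((P Δ Q) ∖ (P ∩ (P ∪ R))), so 6 ∉ Q ∖ ((P Δ Q) ∖ (P ∩ (P ∪ R)))

No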